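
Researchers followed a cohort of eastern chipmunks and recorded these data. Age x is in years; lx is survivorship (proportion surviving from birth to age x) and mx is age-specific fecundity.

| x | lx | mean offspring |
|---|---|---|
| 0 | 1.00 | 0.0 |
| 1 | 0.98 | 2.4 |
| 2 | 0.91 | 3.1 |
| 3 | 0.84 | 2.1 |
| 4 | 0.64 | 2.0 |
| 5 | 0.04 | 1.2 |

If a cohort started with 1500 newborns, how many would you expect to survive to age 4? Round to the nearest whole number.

Expected survivors = N0 · l_4 = 1500 × 0.64 = 960 → 960

960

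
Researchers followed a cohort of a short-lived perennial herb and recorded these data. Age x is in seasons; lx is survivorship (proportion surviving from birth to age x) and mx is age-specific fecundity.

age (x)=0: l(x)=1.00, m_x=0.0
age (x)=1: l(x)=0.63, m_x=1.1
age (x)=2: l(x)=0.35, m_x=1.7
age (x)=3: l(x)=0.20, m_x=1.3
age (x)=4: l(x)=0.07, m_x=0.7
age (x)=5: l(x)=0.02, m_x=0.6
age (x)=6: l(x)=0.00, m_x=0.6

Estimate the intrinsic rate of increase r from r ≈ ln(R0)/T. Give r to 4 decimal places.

0.2622

R0 = Σ lx·mx = 0 + 0.693 + 0.595 + 0.26 + 0.049 + 0.012 + 0 = 1.609
Σ x·lx·mx = 2.919; T = 2.919/1.609 = 1.81417…
r ≈ ln(R0)/T = ln(1.609)/1.81417… = 0.262166… → 0.2622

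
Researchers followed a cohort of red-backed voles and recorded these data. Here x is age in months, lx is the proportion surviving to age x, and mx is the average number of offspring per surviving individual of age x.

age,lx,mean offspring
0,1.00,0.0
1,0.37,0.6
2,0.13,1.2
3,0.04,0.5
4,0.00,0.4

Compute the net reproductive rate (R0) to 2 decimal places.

0.40

lx·mx by age: 0, 0.222, 0.156, 0.02, 0
R0 = Σ lx·mx = 0.398 → 0.40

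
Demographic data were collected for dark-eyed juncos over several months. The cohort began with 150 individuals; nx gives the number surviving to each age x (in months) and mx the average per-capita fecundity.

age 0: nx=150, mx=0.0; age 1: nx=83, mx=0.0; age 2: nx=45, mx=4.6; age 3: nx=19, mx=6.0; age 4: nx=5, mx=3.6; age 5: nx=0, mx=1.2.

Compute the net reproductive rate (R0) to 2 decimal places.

lx = nx/n0 = nx/150: 1, 0.55333…, 0.3, 0.12667…, 0.03333…, 0
lx·mx by age: 0, 0, 1.38, 0.76…, 0.12…, 0
R0 = Σ lx·mx = 2.26… → 2.26

2.26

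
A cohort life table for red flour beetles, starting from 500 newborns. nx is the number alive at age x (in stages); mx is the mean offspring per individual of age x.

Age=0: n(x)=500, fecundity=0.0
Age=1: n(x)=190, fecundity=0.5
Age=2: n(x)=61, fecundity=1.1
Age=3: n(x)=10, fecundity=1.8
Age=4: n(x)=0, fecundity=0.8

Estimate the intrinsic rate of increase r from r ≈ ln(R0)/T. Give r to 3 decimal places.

lx = nx/n0 = nx/500: 1, 0.38, 0.122, 0.02, 0
R0 = Σ lx·mx = 0 + 0.19 + 0.1342 + 0.036 + 0 = 0.3602
Σ x·lx·mx = 0.5664; T = 0.5664/0.3602 = 1.57246…
r ≈ ln(R0)/T = ln(0.3602)/1.57246… = -0.64936… → -0.649

-0.649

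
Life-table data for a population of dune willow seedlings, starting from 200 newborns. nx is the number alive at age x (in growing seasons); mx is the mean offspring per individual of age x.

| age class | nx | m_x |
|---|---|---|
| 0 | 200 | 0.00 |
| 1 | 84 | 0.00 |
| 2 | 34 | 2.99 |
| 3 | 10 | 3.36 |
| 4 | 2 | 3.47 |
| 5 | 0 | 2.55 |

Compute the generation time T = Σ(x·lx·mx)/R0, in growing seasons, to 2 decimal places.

2.33

lx = nx/n0 = nx/200: 1, 0.42, 0.17, 0.05, 0.01, 0
lx·mx: 0, 0, 0.5083, 0.168, 0.0347, 0 → R0 = 0.711
x·lx·mx: 0, 0, 1.0166, 0.504, 0.1388, 0 → Σ = 1.6594
T = 1.6594 / 0.711 = 2.333896… → 2.33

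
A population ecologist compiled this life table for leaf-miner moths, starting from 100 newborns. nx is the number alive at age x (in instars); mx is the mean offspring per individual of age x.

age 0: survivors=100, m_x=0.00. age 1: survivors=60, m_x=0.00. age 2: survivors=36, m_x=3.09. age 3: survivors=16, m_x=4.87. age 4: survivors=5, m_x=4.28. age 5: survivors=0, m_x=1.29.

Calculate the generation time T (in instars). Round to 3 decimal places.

2.573

lx = nx/n0 = nx/100: 1, 0.6, 0.36, 0.16, 0.05, 0
lx·mx: 0, 0, 1.1124, 0.7792, 0.214, 0 → R0 = 2.1056
x·lx·mx: 0, 0, 2.2248, 2.3376, 0.856, 0 → Σ = 5.4184
T = 5.4184 / 2.1056 = 2.573328… → 2.573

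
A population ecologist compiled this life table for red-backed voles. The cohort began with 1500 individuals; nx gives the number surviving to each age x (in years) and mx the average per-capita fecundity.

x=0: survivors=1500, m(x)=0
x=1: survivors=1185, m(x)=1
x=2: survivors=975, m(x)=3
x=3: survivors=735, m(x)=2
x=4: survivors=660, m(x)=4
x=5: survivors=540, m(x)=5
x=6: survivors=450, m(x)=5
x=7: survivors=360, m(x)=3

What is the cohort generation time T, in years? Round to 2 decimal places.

lx = nx/n0 = nx/1500: 1, 0.79, 0.65, 0.49, 0.44, 0.36, 0.3, 0.24
lx·mx: 0, 0.79, 1.95, 0.98, 1.76, 1.8, 1.5, 0.72 → R0 = 9.5
x·lx·mx: 0, 0.79, 3.9, 2.94, 7.04, 9, 9, 5.04 → Σ = 37.71
T = 37.71 / 9.5 = 3.969474… → 3.97

3.97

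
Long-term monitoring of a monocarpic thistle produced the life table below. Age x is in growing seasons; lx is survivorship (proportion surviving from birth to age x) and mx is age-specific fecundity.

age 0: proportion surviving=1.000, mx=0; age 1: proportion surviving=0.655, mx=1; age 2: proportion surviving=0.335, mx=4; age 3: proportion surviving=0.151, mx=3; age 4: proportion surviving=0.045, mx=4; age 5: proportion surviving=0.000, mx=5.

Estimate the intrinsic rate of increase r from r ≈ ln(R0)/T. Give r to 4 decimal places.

R0 = Σ lx·mx = 0 + 0.655 + 1.34 + 0.453 + 0.18 + 0 = 2.628
Σ x·lx·mx = 5.414; T = 5.414/2.628 = 2.06012…
r ≈ ln(R0)/T = ln(2.628)/2.06012… = 0.469013… → 0.4690

0.4690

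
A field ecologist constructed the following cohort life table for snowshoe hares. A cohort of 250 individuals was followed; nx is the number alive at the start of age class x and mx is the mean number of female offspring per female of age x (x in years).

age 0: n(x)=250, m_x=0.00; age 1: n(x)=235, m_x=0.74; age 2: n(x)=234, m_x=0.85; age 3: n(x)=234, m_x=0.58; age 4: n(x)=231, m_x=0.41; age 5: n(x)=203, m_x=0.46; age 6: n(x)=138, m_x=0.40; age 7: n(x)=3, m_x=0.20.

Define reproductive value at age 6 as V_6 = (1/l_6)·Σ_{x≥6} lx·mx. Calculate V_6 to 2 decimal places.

0.40

lx = nx/n0 = nx/250: 1, 0.94, 0.936, 0.936, 0.924, 0.812, 0.552, 0.012
lx·mx for x ≥ 6: 0.2208, 0.0024 → sum = 0.2232
V_6 = 0.2232 / l_6 = 0.2232 / 0.552 = 0.404348… → 0.40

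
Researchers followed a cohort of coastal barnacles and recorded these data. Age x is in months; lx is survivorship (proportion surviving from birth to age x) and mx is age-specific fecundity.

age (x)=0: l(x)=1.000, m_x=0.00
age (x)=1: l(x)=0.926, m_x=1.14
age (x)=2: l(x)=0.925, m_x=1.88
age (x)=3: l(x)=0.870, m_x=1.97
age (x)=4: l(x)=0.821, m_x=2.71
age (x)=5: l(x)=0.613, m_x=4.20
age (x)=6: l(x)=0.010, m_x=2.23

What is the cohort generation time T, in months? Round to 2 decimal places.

3.38

lx·mx: 0, 1.05564, 1.739, 1.7139, 2.22491, 2.5746, 0.0223 → R0 = 9.33035
x·lx·mx: 0, 1.05564, 3.478, 5.1417, 8.89964, 12.873, 0.1338 → Σ = 31.58178
T = 31.58178 / 9.33035 = 3.384844… → 3.38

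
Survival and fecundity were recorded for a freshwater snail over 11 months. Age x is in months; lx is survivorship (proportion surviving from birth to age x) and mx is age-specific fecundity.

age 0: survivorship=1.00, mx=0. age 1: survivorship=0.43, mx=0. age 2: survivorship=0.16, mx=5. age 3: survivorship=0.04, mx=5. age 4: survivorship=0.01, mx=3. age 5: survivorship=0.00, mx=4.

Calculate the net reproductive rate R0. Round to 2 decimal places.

lx·mx by age: 0, 0, 0.8, 0.2, 0.03, 0
R0 = Σ lx·mx = 1.03 → 1.03

1.03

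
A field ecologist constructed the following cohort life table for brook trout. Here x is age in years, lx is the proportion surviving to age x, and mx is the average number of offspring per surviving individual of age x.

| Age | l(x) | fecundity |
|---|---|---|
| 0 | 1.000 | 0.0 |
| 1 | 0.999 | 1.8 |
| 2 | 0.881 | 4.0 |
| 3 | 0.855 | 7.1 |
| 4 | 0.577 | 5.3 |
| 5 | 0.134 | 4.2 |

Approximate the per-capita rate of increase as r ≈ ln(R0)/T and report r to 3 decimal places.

0.966

R0 = Σ lx·mx = 0 + 1.7982 + 3.524 + 6.0705 + 3.0581 + 0.5628 = 15.0136
Σ x·lx·mx = 42.1041; T = 42.1041/15.0136 = 2.8044…
r ≈ ln(R0)/T = ln(15.0136)/2.8044… = 0.96597… → 0.966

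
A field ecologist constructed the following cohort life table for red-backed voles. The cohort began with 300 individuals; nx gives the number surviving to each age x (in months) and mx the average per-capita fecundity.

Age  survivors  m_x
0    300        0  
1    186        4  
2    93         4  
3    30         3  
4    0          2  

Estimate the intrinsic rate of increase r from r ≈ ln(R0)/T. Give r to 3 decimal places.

0.954

lx = nx/n0 = nx/300: 1, 0.62, 0.31, 0.1, 0
R0 = Σ lx·mx = 0 + 2.48 + 1.24 + 0.3 + 0 = 4.02
Σ x·lx·mx = 5.86; T = 5.86/4.02 = 1.45771…
r ≈ ln(R0)/T = ln(4.02)/1.45771… = 0.95443… → 0.954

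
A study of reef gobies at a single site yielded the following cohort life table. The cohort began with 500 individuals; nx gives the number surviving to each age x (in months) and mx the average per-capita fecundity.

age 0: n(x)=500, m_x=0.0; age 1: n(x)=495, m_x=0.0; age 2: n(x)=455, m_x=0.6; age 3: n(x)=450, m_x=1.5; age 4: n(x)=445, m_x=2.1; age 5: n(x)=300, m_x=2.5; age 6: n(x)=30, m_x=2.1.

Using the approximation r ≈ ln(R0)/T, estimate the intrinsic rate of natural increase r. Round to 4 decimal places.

lx = nx/n0 = nx/500: 1, 0.99, 0.91, 0.9, 0.89, 0.6, 0.06
R0 = Σ lx·mx = 0 + 0 + 0.546 + 1.35 + 1.869 + 1.5 + 0.126 = 5.391
Σ x·lx·mx = 20.874; T = 20.874/5.391 = 3.87201…
r ≈ ln(R0)/T = ln(5.391)/3.87201… = 0.435105… → 0.4351

0.4351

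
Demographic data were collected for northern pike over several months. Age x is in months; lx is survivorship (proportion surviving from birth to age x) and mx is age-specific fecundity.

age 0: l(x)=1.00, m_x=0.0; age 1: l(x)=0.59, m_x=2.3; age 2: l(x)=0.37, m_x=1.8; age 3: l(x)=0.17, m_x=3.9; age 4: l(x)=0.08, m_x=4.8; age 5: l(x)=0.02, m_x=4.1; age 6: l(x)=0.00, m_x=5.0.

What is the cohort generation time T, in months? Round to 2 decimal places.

lx·mx: 0, 1.357, 0.666, 0.663, 0.384, 0.082, 0 → R0 = 3.152
x·lx·mx: 0, 1.357, 1.332, 1.989, 1.536, 0.41, 0 → Σ = 6.624
T = 6.624 / 3.152 = 2.101523… → 2.10

2.10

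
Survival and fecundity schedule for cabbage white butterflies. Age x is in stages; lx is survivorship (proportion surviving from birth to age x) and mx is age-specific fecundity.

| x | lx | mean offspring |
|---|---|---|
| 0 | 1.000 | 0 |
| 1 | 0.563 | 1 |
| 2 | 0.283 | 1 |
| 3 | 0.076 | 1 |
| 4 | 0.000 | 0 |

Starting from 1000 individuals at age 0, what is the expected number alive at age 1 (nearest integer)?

Expected survivors = N0 · l_1 = 1000 × 0.563 = 563 → 563

563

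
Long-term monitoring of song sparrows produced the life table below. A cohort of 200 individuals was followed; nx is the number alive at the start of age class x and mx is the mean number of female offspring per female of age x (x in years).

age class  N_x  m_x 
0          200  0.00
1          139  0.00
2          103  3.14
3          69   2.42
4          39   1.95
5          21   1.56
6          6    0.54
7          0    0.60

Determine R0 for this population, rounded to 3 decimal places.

3.012

lx = nx/n0 = nx/200: 1, 0.695, 0.515, 0.345, 0.195, 0.105, 0.03, 0
lx·mx by age: 0, 0, 1.6171, 0.8349, 0.38025, 0.1638, 0.0162, 0
R0 = Σ lx·mx = 3.01225 → 3.012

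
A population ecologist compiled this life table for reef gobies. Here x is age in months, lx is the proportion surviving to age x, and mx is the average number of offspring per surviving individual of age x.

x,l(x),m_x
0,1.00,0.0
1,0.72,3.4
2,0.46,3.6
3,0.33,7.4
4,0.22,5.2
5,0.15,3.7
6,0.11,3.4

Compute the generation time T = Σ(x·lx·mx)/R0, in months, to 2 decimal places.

lx·mx: 0, 2.448, 1.656, 2.442, 1.144, 0.555, 0.374 → R0 = 8.619
x·lx·mx: 0, 2.448, 3.312, 7.326, 4.576, 2.775, 2.244 → Σ = 22.681
T = 22.681 / 8.619 = 2.631512… → 2.63

2.63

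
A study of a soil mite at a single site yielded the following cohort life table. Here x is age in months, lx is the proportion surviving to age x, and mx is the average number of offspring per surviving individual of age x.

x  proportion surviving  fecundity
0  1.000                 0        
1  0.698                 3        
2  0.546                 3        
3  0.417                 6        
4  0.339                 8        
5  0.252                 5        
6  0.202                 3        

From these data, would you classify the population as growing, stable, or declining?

R0 = Σ lx·mx = 0 + 2.094 + 1.638 + 2.502 + 2.712 + 1.26 + 0.606 = 10.812
R0 > 1, so the population is growing.

growing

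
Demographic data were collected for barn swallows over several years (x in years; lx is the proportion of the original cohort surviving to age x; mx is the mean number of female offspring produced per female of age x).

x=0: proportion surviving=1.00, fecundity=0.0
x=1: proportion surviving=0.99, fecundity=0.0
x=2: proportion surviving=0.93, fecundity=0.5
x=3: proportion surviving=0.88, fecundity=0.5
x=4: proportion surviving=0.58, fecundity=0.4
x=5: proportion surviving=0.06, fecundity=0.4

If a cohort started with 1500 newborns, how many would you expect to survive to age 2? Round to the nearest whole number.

Expected survivors = N0 · l_2 = 1500 × 0.93 = 1395 → 1395

1395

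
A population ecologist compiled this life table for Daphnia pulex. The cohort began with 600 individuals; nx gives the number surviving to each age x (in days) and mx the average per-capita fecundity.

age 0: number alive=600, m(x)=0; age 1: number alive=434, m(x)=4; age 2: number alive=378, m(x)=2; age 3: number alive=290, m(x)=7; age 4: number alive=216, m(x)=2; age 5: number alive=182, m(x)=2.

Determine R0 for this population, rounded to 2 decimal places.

lx = nx/n0 = nx/600: 1, 0.72333…, 0.63, 0.48333…, 0.36, 0.30333…
lx·mx by age: 0, 2.893333…, 1.26, 3.383333…, 0.72, 0.606667…
R0 = Σ lx·mx = 8.863333… → 8.86

8.86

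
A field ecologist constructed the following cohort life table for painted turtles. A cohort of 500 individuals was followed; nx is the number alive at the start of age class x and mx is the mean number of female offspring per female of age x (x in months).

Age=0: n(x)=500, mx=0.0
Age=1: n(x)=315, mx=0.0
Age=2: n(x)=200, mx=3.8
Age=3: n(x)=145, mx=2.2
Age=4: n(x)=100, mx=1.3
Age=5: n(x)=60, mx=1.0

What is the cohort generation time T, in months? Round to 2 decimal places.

lx = nx/n0 = nx/500: 1, 0.63, 0.4, 0.29, 0.2, 0.12
lx·mx: 0, 0, 1.52, 0.638, 0.26, 0.12 → R0 = 2.538
x·lx·mx: 0, 0, 3.04, 1.914, 1.04, 0.6 → Σ = 6.594
T = 6.594 / 2.538 = 2.598109… → 2.60

2.60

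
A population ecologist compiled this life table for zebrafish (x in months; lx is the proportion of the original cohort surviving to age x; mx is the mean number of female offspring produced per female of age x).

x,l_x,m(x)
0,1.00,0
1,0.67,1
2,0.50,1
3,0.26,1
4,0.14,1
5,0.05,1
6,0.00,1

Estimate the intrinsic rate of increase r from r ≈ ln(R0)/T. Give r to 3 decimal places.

R0 = Σ lx·mx = 0 + 0.67 + 0.5 + 0.26 + 0.14 + 0.05 + 0 = 1.62
Σ x·lx·mx = 3.26; T = 3.26/1.62 = 2.01235…
r ≈ ln(R0)/T = ln(1.62)/2.01235… = 0.23973… → 0.240

0.240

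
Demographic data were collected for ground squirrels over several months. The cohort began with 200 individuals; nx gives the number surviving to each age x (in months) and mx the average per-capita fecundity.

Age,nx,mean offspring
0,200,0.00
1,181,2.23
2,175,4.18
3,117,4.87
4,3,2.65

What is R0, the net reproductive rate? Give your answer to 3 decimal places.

lx = nx/n0 = nx/200: 1, 0.905, 0.875, 0.585, 0.015
lx·mx by age: 0, 2.01815, 3.6575, 2.84895, 0.03975
R0 = Σ lx·mx = 8.56435 → 8.564

8.564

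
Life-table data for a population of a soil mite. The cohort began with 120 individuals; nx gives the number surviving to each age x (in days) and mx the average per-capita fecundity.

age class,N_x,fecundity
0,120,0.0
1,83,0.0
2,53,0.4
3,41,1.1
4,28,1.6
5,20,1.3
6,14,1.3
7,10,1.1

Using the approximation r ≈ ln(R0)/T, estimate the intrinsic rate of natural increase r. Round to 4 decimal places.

lx = nx/n0 = nx/120: 1, 0.69167…, 0.44167…, 0.34167…, 0.23333…, 0.16667…, 0.11667…, 0.08333…
R0 = Σ lx·mx = 0 + 0 + 0.17667… + 0.37583… + 0.37333… + 0.21667… + 0.15167… + 0.09167… = 1.385833…
Σ x·lx·mx = 5.609167…; T = 5.609167…/1.385833… = 4.0475…
r ≈ ln(R0)/T = ln(1.385833…)/4.0475… = 0.080618… → 0.0806

0.0806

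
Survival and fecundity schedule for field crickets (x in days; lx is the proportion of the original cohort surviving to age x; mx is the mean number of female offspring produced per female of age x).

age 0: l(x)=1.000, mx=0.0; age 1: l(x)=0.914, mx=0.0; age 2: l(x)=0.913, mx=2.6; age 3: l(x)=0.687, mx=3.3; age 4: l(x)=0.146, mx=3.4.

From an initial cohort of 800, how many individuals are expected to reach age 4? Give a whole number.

117

Expected survivors = N0 · l_4 = 800 × 0.146 = 116.8 → 117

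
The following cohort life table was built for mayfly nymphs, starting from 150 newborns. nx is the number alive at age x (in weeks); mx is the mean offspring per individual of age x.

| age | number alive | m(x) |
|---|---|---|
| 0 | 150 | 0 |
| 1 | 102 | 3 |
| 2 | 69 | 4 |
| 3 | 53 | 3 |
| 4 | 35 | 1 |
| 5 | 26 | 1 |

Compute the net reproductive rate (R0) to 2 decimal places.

5.35

lx = nx/n0 = nx/150: 1, 0.68, 0.46, 0.35333…, 0.23333…, 0.17333…
lx·mx by age: 0, 2.04, 1.84, 1.06…, 0.233333…, 0.173333…
R0 = Σ lx·mx = 5.346667… → 5.35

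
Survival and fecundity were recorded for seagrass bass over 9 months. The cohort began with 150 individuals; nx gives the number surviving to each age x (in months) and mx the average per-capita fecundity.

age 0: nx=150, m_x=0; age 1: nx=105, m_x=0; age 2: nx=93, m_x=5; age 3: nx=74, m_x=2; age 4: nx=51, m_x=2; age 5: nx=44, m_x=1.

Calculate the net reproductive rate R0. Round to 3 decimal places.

lx = nx/n0 = nx/150: 1, 0.7, 0.62, 0.49333…, 0.34, 0.29333…
lx·mx by age: 0, 0, 3.1, 0.986667…, 0.68, 0.293333…
R0 = Σ lx·mx = 5.06… → 5.060

5.060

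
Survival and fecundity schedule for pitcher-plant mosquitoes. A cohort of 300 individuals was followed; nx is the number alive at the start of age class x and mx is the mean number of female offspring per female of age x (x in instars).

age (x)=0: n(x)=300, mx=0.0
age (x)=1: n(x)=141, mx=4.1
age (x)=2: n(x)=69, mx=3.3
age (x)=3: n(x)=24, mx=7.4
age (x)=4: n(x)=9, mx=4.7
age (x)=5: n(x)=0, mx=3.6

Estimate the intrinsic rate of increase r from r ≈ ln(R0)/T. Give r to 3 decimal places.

0.727

lx = nx/n0 = nx/300: 1, 0.47, 0.23, 0.08, 0.03, 0
R0 = Σ lx·mx = 0 + 1.927 + 0.759 + 0.592 + 0.141 + 0 = 3.419
Σ x·lx·mx = 5.785; T = 5.785/3.419 = 1.69202…
r ≈ ln(R0)/T = ln(3.419)/1.69202… = 0.72656… → 0.727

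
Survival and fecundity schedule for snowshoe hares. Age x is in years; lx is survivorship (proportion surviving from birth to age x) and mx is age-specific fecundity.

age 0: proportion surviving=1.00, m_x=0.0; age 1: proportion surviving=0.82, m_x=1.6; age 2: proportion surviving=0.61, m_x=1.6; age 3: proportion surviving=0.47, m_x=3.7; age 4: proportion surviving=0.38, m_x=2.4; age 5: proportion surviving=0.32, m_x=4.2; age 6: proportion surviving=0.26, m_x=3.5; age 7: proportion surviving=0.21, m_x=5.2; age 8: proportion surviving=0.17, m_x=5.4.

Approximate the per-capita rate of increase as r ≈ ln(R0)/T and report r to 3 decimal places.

R0 = Σ lx·mx = 0 + 1.312 + 0.976 + 1.739 + 0.912 + 1.344 + 0.91 + 1.092 + 0.918 = 9.203
Σ x·lx·mx = 39.297; T = 39.297/9.203 = 4.27002…
r ≈ ln(R0)/T = ln(9.203)/4.27002… = 0.51979… → 0.520

0.520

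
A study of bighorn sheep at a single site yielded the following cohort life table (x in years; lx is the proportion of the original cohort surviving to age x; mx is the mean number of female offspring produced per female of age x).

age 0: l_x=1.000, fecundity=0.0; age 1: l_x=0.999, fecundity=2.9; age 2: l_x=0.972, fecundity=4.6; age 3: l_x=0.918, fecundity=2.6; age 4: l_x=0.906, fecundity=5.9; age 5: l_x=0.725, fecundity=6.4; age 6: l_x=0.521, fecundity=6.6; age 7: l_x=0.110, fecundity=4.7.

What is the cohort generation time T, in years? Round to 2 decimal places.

lx·mx: 0, 2.8971, 4.4712, 2.3868, 5.3454, 4.64, 3.4386, 0.517 → R0 = 23.6961
x·lx·mx: 0, 2.8971, 8.9424, 7.1604, 21.3816, 23.2, 20.6316, 3.619 → Σ = 87.8321
T = 87.8321 / 23.6961 = 3.706606… → 3.71

3.71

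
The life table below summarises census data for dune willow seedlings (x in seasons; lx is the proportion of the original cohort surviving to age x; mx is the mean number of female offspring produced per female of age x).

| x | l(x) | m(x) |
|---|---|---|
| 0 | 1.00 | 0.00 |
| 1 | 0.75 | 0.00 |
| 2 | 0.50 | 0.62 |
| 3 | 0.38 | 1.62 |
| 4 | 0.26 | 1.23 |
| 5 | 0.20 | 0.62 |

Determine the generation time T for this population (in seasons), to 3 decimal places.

lx·mx: 0, 0, 0.31, 0.6156, 0.3198, 0.124 → R0 = 1.3694
x·lx·mx: 0, 0, 0.62, 1.8468, 1.2792, 0.62 → Σ = 4.366
T = 4.366 / 1.3694 = 3.188258… → 3.188

3.188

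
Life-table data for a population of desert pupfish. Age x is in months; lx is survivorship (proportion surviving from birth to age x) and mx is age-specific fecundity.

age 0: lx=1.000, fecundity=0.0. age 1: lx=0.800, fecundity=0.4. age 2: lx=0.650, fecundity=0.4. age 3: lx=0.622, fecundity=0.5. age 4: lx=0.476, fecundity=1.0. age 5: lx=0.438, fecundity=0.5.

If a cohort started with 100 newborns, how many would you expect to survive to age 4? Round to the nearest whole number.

48

Expected survivors = N0 · l_4 = 100 × 0.476 = 47.6 → 48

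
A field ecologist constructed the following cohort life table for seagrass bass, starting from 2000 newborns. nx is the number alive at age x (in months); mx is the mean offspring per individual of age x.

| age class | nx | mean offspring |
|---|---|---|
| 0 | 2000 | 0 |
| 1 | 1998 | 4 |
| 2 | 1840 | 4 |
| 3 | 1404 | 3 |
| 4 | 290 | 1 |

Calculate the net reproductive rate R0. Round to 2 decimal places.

9.93

lx = nx/n0 = nx/2000: 1, 0.999, 0.92, 0.702, 0.145
lx·mx by age: 0, 3.996, 3.68, 2.106, 0.145
R0 = Σ lx·mx = 9.927 → 9.93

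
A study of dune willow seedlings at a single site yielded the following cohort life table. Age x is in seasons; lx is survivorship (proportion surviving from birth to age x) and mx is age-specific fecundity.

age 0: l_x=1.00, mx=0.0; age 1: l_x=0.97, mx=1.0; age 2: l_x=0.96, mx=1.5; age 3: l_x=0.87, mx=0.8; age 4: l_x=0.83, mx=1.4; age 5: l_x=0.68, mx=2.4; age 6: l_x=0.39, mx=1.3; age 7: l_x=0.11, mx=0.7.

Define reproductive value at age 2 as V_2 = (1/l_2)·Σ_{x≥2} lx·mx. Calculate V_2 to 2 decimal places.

5.74

lx·mx for x ≥ 2: 1.44, 0.696, 1.162, 1.632, 0.507, 0.077 → sum = 5.514
V_2 = 5.514 / l_2 = 5.514 / 0.96 = 5.74375 → 5.74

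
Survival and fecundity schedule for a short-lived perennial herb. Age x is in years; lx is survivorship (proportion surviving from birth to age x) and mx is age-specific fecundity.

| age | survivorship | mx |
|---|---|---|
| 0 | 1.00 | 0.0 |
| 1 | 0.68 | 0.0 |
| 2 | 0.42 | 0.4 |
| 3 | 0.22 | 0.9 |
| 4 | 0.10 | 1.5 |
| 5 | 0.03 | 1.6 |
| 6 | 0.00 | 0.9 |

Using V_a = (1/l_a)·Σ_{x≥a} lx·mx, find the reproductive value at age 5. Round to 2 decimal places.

1.60

lx·mx for x ≥ 5: 0.048, 0 → sum = 0.048
V_5 = 0.048 / l_5 = 0.048 / 0.03 = 1.6 → 1.60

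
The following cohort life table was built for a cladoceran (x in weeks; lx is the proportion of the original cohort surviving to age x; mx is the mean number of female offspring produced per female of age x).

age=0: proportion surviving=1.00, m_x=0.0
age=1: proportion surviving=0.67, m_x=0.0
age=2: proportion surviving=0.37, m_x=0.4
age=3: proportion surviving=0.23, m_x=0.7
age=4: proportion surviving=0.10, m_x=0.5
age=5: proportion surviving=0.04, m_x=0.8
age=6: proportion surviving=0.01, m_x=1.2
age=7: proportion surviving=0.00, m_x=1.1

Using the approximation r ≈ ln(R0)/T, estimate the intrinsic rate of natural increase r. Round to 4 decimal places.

-0.3024

R0 = Σ lx·mx = 0 + 0 + 0.148 + 0.161 + 0.05 + 0.032 + 0.012 + 0 = 0.403
Σ x·lx·mx = 1.211; T = 1.211/0.403 = 3.00496…
r ≈ ln(R0)/T = ln(0.403)/3.00496… = -0.302439… → -0.3024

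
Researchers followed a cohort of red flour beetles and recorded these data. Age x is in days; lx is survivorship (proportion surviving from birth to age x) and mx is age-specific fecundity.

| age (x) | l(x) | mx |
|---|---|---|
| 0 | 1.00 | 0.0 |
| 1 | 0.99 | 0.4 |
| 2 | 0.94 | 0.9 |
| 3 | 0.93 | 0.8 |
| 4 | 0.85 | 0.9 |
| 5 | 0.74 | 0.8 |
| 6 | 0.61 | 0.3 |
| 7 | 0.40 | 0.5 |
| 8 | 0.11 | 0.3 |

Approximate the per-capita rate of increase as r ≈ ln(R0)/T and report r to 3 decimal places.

R0 = Σ lx·mx = 0 + 0.396 + 0.846 + 0.744 + 0.765 + 0.592 + 0.183 + 0.2 + 0.033 = 3.759
Σ x·lx·mx = 13.102; T = 13.102/3.759 = 3.4855…
r ≈ ln(R0)/T = ln(3.759)/3.4855… = 0.3799… → 0.380

0.380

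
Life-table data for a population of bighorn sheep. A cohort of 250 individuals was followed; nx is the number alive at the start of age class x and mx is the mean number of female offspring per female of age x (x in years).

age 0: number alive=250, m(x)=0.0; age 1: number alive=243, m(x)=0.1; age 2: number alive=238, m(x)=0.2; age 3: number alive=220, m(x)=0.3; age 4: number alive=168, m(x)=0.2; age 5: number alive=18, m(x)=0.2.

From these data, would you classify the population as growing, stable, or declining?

lx = nx/n0 = nx/250: 1, 0.972, 0.952, 0.88, 0.672, 0.072
R0 = Σ lx·mx = 0 + 0.0972 + 0.1904 + 0.264 + 0.1344 + 0.0144 = 0.7004
R0 < 1, so the population is declining.

declining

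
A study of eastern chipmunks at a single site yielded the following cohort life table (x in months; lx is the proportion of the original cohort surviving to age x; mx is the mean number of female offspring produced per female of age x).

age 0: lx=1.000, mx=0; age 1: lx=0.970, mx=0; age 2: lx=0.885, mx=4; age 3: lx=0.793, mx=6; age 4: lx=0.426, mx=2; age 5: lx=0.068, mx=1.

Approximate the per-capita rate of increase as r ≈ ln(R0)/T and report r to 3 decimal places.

R0 = Σ lx·mx = 0 + 0 + 3.54 + 4.758 + 0.852 + 0.068 = 9.218
Σ x·lx·mx = 25.102; T = 25.102/9.218 = 2.72315…
r ≈ ln(R0)/T = ln(9.218)/2.72315… = 0.81566… → 0.816

0.816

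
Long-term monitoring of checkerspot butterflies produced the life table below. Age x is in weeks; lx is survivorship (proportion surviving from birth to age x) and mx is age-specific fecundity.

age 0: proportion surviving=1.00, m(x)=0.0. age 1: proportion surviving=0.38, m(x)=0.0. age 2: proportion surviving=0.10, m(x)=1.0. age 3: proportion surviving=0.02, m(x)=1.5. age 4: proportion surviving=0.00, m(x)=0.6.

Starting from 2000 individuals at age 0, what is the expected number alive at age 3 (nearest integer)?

40

Expected survivors = N0 · l_3 = 2000 × 0.02 = 40 → 40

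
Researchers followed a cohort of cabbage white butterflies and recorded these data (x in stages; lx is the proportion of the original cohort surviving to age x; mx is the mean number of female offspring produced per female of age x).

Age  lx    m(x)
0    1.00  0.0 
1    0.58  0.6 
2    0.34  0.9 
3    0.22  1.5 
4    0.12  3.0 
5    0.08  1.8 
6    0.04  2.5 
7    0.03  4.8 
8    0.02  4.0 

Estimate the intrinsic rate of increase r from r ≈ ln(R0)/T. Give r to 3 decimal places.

0.169

R0 = Σ lx·mx = 0 + 0.348 + 0.306 + 0.33 + 0.36 + 0.144 + 0.1 + 0.144 + 0.08 = 1.812
Σ x·lx·mx = 6.358; T = 6.358/1.812 = 3.50883…
r ≈ ln(R0)/T = ln(1.812)/3.50883… = 0.16941… → 0.169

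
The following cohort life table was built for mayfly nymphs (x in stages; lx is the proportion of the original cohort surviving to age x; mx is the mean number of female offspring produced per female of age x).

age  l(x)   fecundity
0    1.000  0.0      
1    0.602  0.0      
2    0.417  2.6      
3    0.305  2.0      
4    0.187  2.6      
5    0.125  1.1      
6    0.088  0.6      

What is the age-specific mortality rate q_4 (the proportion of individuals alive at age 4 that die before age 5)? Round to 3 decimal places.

0.332

q_4 = (l_4 − l_5) / l_4 = (0.187 − 0.125) / 0.187
     = 0.062 / 0.187 = 0.331551… → 0.332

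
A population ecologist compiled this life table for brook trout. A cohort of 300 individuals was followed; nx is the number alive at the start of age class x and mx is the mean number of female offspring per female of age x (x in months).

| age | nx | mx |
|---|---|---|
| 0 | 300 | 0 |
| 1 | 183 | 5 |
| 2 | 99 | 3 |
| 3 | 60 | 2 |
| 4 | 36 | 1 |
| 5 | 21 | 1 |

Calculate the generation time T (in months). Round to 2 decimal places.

lx = nx/n0 = nx/300: 1, 0.61, 0.33, 0.2, 0.12, 0.07
lx·mx: 0, 3.05, 0.99, 0.4, 0.12, 0.07 → R0 = 4.63
x·lx·mx: 0, 3.05, 1.98, 1.2, 0.48, 0.35 → Σ = 7.06
T = 7.06 / 4.63 = 1.524838… → 1.52

1.52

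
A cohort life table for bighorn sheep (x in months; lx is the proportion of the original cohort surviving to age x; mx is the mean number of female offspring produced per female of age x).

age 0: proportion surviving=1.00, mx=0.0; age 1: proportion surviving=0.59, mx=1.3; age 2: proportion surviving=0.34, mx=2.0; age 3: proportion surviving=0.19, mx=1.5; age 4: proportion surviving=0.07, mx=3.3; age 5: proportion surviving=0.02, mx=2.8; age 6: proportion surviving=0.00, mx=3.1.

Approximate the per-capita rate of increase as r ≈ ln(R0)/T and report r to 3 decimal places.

0.339

R0 = Σ lx·mx = 0 + 0.767 + 0.68 + 0.285 + 0.231 + 0.056 + 0 = 2.019
Σ x·lx·mx = 4.186; T = 4.186/2.019 = 2.0733…
r ≈ ln(R0)/T = ln(2.019)/2.0733… = 0.33888… → 0.339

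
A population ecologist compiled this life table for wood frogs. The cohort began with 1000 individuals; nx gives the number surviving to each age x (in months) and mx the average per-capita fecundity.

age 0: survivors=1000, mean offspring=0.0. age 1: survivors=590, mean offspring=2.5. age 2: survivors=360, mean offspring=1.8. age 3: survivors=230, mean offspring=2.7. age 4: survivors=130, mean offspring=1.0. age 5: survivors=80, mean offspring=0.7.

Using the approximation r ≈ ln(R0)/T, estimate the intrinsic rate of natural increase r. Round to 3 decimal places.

lx = nx/n0 = nx/1000: 1, 0.59, 0.36, 0.23, 0.13, 0.08
R0 = Σ lx·mx = 0 + 1.475 + 0.648 + 0.621 + 0.13 + 0.056 = 2.93
Σ x·lx·mx = 5.434; T = 5.434/2.93 = 1.85461…
r ≈ ln(R0)/T = ln(2.93)/1.85461… = 0.57964… → 0.580

0.580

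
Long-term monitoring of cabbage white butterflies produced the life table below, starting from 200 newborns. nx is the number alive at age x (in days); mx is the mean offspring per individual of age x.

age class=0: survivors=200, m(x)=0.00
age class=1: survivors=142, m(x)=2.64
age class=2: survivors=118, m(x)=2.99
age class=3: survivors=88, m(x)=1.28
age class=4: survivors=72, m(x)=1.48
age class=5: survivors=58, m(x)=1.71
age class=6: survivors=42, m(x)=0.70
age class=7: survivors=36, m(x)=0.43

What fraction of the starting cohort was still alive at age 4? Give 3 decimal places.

l_4 = n_4/n_0 = 72/200 = 0.36 → 0.360

0.360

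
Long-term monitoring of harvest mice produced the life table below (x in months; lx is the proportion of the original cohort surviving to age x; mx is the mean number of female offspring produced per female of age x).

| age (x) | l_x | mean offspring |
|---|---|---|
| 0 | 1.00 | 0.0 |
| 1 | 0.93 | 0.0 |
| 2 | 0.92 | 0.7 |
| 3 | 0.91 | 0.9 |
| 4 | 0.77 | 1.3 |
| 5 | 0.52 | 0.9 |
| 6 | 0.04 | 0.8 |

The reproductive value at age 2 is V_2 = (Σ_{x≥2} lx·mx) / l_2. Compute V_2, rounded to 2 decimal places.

3.22

lx·mx for x ≥ 2: 0.644, 0.819, 1.001, 0.468, 0.032 → sum = 2.964
V_2 = 2.964 / l_2 = 2.964 / 0.92 = 3.221739… → 3.22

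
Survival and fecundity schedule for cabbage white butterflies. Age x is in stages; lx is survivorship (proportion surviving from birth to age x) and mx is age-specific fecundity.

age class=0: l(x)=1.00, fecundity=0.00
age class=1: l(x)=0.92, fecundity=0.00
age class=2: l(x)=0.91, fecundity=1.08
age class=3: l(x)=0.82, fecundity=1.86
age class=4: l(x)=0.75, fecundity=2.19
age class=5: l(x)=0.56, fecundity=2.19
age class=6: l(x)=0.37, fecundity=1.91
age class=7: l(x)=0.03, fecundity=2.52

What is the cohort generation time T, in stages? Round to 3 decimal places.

3.899

lx·mx: 0, 0, 0.9828, 1.5252, 1.6425, 1.2264, 0.7067, 0.0756 → R0 = 6.1592
x·lx·mx: 0, 0, 1.9656, 4.5756, 6.57, 6.132, 4.2402, 0.5292 → Σ = 24.0126
T = 24.0126 / 6.1592 = 3.898656… → 3.899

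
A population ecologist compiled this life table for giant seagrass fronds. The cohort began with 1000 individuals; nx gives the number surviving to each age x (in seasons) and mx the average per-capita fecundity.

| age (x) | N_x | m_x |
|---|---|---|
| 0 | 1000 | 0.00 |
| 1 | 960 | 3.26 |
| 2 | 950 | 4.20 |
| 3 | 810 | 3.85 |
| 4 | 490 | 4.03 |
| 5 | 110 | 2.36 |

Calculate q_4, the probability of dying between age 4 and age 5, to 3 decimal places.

0.776

lx = nx/n0 = nx/1000: 1, 0.96, 0.95, 0.81, 0.49, 0.11
q_4 = (l_4 − l_5) / l_4 = (0.49 − 0.11) / 0.49
     = 0.38 / 0.49 = 0.77551… → 0.776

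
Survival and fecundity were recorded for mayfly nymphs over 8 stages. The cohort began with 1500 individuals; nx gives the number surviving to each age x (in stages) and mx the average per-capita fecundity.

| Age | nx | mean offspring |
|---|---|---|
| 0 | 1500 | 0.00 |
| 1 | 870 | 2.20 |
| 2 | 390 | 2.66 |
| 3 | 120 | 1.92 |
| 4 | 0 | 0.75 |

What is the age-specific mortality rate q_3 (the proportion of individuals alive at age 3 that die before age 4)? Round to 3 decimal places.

lx = nx/n0 = nx/1500: 1, 0.58, 0.26, 0.08, 0
q_3 = (l_3 − l_4) / l_3 = (0.08 − 0) / 0.08
     = 0.08 / 0.08 = 1 → 1.000

1.000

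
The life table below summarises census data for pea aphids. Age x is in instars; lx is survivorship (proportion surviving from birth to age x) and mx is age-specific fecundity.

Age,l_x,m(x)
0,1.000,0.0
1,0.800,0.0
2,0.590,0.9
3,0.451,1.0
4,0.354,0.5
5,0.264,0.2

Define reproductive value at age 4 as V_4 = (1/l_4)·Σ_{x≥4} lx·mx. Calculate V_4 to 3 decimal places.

lx·mx for x ≥ 4: 0.177, 0.0528 → sum = 0.2298
V_4 = 0.2298 / l_4 = 0.2298 / 0.354 = 0.649153… → 0.649

0.649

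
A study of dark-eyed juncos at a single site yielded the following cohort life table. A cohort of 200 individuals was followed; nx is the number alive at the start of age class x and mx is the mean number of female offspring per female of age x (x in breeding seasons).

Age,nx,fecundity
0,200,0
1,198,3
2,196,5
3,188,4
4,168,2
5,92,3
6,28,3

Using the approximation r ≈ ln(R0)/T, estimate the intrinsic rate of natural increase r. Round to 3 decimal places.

lx = nx/n0 = nx/200: 1, 0.99, 0.98, 0.94, 0.84, 0.46, 0.14
R0 = Σ lx·mx = 0 + 2.97 + 4.9 + 3.76 + 1.68 + 1.38 + 0.42 = 15.11
Σ x·lx·mx = 40.19; T = 40.19/15.11 = 2.65983…
r ≈ ln(R0)/T = ln(15.11)/2.65983… = 1.02088… → 1.021

1.021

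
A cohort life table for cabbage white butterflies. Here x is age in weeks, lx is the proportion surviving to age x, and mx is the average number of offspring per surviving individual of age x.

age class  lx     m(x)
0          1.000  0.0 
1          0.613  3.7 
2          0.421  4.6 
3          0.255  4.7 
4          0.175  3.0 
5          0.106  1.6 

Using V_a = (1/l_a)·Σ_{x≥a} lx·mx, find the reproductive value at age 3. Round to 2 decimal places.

lx·mx for x ≥ 3: 1.1985, 0.525, 0.1696 → sum = 1.8931
V_3 = 1.8931 / l_3 = 1.8931 / 0.255 = 7.423922… → 7.42

7.42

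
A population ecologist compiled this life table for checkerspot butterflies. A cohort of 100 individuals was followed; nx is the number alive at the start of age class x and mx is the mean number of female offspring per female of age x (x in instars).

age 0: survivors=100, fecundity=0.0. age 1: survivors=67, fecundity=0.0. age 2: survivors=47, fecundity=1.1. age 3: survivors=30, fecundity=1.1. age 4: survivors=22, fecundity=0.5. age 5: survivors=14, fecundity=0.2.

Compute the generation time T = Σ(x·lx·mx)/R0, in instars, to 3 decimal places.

lx = nx/n0 = nx/100: 1, 0.67, 0.47, 0.3, 0.22, 0.14
lx·mx: 0, 0, 0.517, 0.33, 0.11, 0.028 → R0 = 0.985
x·lx·mx: 0, 0, 1.034, 0.99, 0.44, 0.14 → Σ = 2.604
T = 2.604 / 0.985 = 2.643655… → 2.644

2.644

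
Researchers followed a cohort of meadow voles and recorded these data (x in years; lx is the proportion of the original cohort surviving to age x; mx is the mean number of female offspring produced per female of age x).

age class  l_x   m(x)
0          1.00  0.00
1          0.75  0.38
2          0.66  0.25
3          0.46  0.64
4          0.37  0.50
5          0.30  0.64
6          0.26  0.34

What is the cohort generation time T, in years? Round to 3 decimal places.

lx·mx: 0, 0.285, 0.165, 0.2944, 0.185, 0.192, 0.0884 → R0 = 1.2098
x·lx·mx: 0, 0.285, 0.33, 0.8832, 0.74, 0.96, 0.5304 → Σ = 3.7286
T = 3.7286 / 1.2098 = 3.081997… → 3.082

3.082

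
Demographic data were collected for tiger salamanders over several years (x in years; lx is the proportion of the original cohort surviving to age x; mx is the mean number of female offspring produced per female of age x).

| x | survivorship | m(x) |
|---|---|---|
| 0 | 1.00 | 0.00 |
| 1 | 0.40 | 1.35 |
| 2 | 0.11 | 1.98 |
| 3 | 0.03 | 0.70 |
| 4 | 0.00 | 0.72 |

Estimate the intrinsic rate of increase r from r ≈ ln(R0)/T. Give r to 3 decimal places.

-0.187

R0 = Σ lx·mx = 0 + 0.54 + 0.2178 + 0.021 + 0 = 0.7788
Σ x·lx·mx = 1.0386; T = 1.0386/0.7788 = 1.33359…
r ≈ ln(R0)/T = ln(0.7788)/1.33359… = -0.18746… → -0.187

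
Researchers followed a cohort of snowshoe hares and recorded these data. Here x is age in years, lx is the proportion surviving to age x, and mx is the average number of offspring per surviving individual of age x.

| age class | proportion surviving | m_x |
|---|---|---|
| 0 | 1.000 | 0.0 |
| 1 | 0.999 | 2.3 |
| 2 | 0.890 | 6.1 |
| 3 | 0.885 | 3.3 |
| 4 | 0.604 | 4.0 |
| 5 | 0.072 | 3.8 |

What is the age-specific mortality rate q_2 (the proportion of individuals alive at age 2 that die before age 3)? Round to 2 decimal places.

0.01

q_2 = (l_2 − l_3) / l_2 = (0.89 − 0.885) / 0.89
     = 0.005 / 0.89 = 0.005618… → 0.01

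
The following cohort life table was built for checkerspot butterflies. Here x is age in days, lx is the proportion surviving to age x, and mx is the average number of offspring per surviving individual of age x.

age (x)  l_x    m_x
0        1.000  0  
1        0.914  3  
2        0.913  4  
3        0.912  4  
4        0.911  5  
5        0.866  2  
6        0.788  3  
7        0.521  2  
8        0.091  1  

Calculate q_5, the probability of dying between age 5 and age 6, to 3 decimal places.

0.090

q_5 = (l_5 − l_6) / l_5 = (0.866 − 0.788) / 0.866
     = 0.078 / 0.866 = 0.090069… → 0.090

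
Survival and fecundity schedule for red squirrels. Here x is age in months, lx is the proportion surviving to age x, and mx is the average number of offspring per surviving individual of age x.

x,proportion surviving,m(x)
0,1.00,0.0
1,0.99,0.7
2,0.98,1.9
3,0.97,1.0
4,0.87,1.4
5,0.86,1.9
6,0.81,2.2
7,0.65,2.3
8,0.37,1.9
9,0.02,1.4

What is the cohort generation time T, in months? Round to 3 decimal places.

lx·mx: 0, 0.693, 1.862, 0.97, 1.218, 1.634, 1.782, 1.495, 0.703, 0.028 → R0 = 10.385
x·lx·mx: 0, 0.693, 3.724, 2.91, 4.872, 8.17, 10.692, 10.465, 5.624, 0.252 → Σ = 47.402
T = 47.402 / 10.385 = 4.564468… → 4.564

4.564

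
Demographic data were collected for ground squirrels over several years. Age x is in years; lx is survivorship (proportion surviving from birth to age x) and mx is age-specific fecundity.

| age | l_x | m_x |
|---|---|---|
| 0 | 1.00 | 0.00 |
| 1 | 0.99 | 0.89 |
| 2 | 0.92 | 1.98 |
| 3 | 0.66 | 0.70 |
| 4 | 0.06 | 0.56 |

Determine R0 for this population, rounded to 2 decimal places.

3.20

lx·mx by age: 0, 0.8811, 1.8216, 0.462, 0.0336
R0 = Σ lx·mx = 3.1983 → 3.20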